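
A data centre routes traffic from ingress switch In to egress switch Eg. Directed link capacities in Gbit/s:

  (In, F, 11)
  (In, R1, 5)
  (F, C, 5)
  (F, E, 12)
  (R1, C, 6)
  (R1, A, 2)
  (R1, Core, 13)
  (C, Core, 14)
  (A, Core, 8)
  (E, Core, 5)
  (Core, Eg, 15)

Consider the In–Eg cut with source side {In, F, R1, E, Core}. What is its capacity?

28

Edges leaving {In, F, R1, E, Core}: F→C (5), R1→C (6), R1→A (2), Core→Eg (15).
Cut capacity = 5 + 6 + 2 + 15 = 28.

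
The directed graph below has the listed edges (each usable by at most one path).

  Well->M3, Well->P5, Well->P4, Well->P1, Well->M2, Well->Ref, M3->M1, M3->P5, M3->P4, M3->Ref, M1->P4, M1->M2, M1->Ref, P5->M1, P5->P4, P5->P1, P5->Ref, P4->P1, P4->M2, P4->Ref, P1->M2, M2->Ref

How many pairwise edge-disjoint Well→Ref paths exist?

5

Assign every edge capacity 1; by Menger, the answer equals the max flow.
Path Well→Ref (+1); total 1.
Path Well→M3→Ref (+1); total 2.
Path Well→P5→Ref (+1); total 3.
Path Well→P4→Ref (+1); total 4.
Path Well→M2→Ref (+1); total 5.
No residual Well→Ref path; max flow = 5.
Certifying cut of size 5: {M2→Ref, Well→M3, Well→P4, Well→P5, Well→Ref}.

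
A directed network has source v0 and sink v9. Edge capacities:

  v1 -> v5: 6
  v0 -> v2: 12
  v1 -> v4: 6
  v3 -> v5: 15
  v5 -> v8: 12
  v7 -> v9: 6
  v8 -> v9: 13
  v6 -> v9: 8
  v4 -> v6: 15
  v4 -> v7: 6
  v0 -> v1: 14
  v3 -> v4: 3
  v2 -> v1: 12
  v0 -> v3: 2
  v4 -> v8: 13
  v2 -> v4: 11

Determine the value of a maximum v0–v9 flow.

25

Augment v0→v1→v4→v6→v9: bottleneck 6, flow now 6.
Augment v0→v1→v5→v8→v9: bottleneck 6, flow now 12.
Augment v0→v2→v4→v6→v9: bottleneck 2, flow now 14.
Augment v0→v2→v4→v7→v9: bottleneck 6, flow now 20.
Augment v0→v2→v4→v8→v9: bottleneck 3, flow now 23.
Augment v0→v3→v4→v8→v9: bottleneck 2, flow now 25.
No augmenting path remains; maximum flow = 25.
In the residual graph, reachable from v0: {v0, v1, v2}.
Min-cut edges: v0→v3 (2), v1→v4 (6), v1→v5 (6), v2→v4 (11); capacity 2 + 6 + 6 + 11 = 25.
This cut is saturated, so no flow can exceed 25.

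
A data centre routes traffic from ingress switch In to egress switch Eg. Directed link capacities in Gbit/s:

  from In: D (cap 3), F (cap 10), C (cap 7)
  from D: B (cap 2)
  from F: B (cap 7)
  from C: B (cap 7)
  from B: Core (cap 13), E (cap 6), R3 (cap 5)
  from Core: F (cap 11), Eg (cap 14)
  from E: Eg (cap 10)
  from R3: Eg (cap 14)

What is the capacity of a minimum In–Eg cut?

16

Augment In→D→B→Core→Eg: bottleneck 2, flow now 2.
Augment In→F→B→Core→Eg: bottleneck 7, flow now 9.
Augment In→C→B→Core→Eg: bottleneck 4, flow now 13.
Augment In→C→B→E→Eg: bottleneck 3, flow now 16.
No augmenting path remains; maximum flow = 16.
By max-flow min-cut, the minimum cut capacity equals the max flow.
In the residual graph, reachable from In: {In, D, F}.
Min-cut edges: In→C (7), D→B (2), F→B (7); capacity 7 + 2 + 7 = 16.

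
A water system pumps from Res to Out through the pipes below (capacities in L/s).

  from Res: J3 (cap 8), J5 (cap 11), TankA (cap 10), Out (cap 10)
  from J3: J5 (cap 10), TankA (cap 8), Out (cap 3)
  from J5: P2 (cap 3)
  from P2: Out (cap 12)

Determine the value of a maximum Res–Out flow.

Augment Res→Out: bottleneck 10, flow now 10.
Augment Res→J3→Out: bottleneck 3, flow now 13.
Augment Res→J5→P2→Out: bottleneck 3, flow now 16.
No augmenting path remains; maximum flow = 16.
In the residual graph, reachable from Res: {Res, J3, J5, TankA}.
Min-cut edges: Res→Out (10), J3→Out (3), J5→P2 (3); capacity 10 + 3 + 3 = 16.
This cut is saturated, so no flow can exceed 16.

16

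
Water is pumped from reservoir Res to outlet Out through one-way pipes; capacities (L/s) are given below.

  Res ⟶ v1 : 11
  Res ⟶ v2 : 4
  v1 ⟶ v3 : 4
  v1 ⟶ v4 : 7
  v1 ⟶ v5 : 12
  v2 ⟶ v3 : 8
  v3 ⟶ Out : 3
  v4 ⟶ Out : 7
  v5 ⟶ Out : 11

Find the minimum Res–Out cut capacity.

Augment Res→v1→v3→Out: bottleneck 3, flow now 3.
Augment Res→v1→v4→Out: bottleneck 7, flow now 10.
Augment Res→v1→v5→Out: bottleneck 1, flow now 11.
Augment Res→v2→v3→v1→v5→Out: bottleneck 3, flow now 14. (uses reverse residual edge)
No augmenting path remains; maximum flow = 14.
By max-flow min-cut, the minimum cut capacity equals the max flow.
In the residual graph, reachable from Res: {Res, v2, v3}.
Min-cut edges: Res→v1 (11), v3→Out (3); capacity 11 + 3 = 14.

14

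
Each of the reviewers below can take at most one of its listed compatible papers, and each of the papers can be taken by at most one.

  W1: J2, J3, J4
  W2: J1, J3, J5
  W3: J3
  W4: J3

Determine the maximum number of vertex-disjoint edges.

3

Unit-capacity flow: source→left, listed edges, right→sink; max matching = max flow.
Augmenting path W1→J2 (+1); matched 1.
Augmenting path W2→J1 (+1); matched 2.
Augmenting path W3→J3 (+1); matched 3.
No augmenting path remains; maximum matching = 3.
König certificate: {W1, W2, J3} is a vertex cover of size 3 (every listed pair touches it), so no matching can be larger.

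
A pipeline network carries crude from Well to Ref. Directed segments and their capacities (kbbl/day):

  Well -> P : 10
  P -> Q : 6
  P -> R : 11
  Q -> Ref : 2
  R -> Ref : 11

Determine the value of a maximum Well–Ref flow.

Augment Well→P→Q→Ref: bottleneck 2, flow now 2.
Augment Well→P→R→Ref: bottleneck 8, flow now 10.
No augmenting path remains; maximum flow = 10.
In the residual graph, reachable from Well: {Well}.
Min-cut edges: Well→P (10); capacity 10 = 10.
This cut is saturated, so no flow can exceed 10.

10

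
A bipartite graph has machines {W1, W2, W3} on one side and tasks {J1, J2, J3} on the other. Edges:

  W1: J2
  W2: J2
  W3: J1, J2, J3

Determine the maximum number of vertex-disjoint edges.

Unit-capacity flow: source→left, listed edges, right→sink; max matching = max flow.
Augmenting path W1→J2 (+1); matched 1.
Augmenting path W3→J1 (+1); matched 2.
No augmenting path remains; maximum matching = 2.
König certificate: {W3, J2} is a vertex cover of size 2 (every listed pair touches it), so no matching can be larger.

2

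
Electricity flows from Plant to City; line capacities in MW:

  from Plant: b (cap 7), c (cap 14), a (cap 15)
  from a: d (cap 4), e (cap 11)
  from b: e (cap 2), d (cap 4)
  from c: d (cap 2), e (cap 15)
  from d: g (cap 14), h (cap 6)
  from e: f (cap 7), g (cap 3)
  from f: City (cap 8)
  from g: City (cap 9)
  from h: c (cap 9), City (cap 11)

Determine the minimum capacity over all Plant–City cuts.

20

Augment Plant→a→d→g→City: bottleneck 4, flow now 4.
Augment Plant→a→e→f→City: bottleneck 7, flow now 11.
Augment Plant→a→e→g→City: bottleneck 3, flow now 14.
Augment Plant→b→d→g→City: bottleneck 2, flow now 16.
Augment Plant→b→d→h→City: bottleneck 2, flow now 18.
Augment Plant→c→d→h→City: bottleneck 2, flow now 20.
No augmenting path remains; maximum flow = 20.
By max-flow min-cut, the minimum cut capacity equals the max flow.
In the residual graph, reachable from Plant: {Plant, a, b, c, e}.
Min-cut edges: a→d (4), b→d (4), c→d (2), e→f (7), e→g (3); capacity 4 + 4 + 2 + 7 + 3 = 20.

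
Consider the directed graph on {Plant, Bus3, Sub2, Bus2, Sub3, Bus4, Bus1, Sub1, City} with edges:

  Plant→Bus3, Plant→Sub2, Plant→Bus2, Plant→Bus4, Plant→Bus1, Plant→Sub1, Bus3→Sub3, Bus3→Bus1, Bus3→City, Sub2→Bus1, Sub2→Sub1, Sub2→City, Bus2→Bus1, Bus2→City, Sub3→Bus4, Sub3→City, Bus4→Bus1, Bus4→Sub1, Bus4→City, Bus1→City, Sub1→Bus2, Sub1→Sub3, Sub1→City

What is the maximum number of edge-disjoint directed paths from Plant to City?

Assign every edge capacity 1; by Menger, the answer equals the max flow.
Path Plant→Bus3→City (+1); total 1.
Path Plant→Sub2→City (+1); total 2.
Path Plant→Bus2→City (+1); total 3.
Path Plant→Bus4→City (+1); total 4.
Path Plant→Bus1→City (+1); total 5.
Path Plant→Sub1→City (+1); total 6.
No residual Plant→City path; max flow = 6.
Certifying cut of size 6: {Plant→Bus1, Plant→Bus2, Plant→Bus3, Plant→Bus4, Plant→Sub1, Plant→Sub2}.

6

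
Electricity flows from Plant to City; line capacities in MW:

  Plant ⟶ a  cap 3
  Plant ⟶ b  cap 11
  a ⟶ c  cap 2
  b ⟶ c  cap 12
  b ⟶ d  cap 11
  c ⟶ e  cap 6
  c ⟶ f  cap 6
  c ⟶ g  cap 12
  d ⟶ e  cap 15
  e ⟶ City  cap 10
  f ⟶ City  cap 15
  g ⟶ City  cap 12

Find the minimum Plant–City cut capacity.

13

Augment Plant→a→c→e→City: bottleneck 2, flow now 2.
Augment Plant→b→c→e→City: bottleneck 4, flow now 6.
Augment Plant→b→c→f→City: bottleneck 6, flow now 12.
Augment Plant→b→c→g→City: bottleneck 1, flow now 13.
No augmenting path remains; maximum flow = 13.
By max-flow min-cut, the minimum cut capacity equals the max flow.
In the residual graph, reachable from Plant: {Plant, a}.
Min-cut edges: Plant→b (11), a→c (2); capacity 11 + 2 = 13.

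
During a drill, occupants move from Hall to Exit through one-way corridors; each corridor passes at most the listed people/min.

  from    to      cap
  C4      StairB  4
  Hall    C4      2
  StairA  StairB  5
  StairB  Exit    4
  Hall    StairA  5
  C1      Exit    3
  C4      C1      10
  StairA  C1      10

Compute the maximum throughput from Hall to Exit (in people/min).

7

Augment Hall→C4→StairB→Exit: bottleneck 2, flow now 2.
Augment Hall→StairA→StairB→Exit: bottleneck 2, flow now 4.
Augment Hall→StairA→C1→Exit: bottleneck 3, flow now 7.
No augmenting path remains; maximum flow = 7.
In the residual graph, reachable from Hall: {Hall}.
Min-cut edges: Hall→C4 (2), Hall→StairA (5); capacity 2 + 5 = 7.
This cut is saturated, so no flow can exceed 7.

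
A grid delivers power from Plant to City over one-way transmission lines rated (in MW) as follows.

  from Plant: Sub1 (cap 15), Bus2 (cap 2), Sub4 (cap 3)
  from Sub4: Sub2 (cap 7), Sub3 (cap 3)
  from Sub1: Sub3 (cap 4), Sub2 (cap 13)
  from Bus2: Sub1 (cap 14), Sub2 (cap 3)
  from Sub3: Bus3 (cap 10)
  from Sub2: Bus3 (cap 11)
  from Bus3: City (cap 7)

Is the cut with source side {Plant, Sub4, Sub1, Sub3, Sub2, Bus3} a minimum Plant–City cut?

No — its capacity is 9, but the minimum cut has capacity 7.

Given cut capacity: 2 + 7 = 9.
Augment Plant→Sub4→Sub3→Bus3→City: bottleneck 3, flow now 3.
Augment Plant→Sub1→Sub3→Bus3→City: bottleneck 4, flow now 7.
No augmenting path remains; maximum flow = 7.
In the residual graph, reachable from Plant: {Plant, Sub4, Sub1, Bus2, Sub3, Sub2, Bus3}.
Min-cut edges: Bus3→City (7); capacity 7 = 7.
Cut capacity 9 exceeds the max flow 7, so it is not minimum.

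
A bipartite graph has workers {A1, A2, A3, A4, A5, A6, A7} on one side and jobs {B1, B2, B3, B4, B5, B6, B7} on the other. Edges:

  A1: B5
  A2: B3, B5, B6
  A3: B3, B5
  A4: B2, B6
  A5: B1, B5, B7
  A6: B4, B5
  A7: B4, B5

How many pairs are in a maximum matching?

Unit-capacity flow: source→left, listed edges, right→sink; max matching = max flow.
Augmenting path A1→B5 (+1); matched 1.
Augmenting path A2→B3 (+1); matched 2.
Augmenting path A4→B2 (+1); matched 3.
Augmenting path A5→B1 (+1); matched 4.
Augmenting path A6→B4 (+1); matched 5.
Augmenting path A3→B3→A2→B6 (+1); matched 6.
No augmenting path remains; maximum matching = 6.
König certificate: {A2, A3, A4, A5, B4, B5} is a vertex cover of size 6 (every listed pair touches it), so no matching can be larger.

6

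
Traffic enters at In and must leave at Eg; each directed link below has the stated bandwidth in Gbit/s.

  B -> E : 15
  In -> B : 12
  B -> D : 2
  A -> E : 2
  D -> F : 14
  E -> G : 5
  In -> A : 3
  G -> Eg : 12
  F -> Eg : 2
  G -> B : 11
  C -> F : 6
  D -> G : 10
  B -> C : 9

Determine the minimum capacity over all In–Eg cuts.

Augment In→A→E→G→Eg: bottleneck 2, flow now 2.
Augment In→B→C→F→Eg: bottleneck 2, flow now 4.
Augment In→B→D→G→Eg: bottleneck 2, flow now 6.
Augment In→B→E→G→Eg: bottleneck 3, flow now 9.
No augmenting path remains; maximum flow = 9.
By max-flow min-cut, the minimum cut capacity equals the max flow.
In the residual graph, reachable from In: {In, A, B, C, E, F}.
Min-cut edges: B→D (2), E→G (5), F→Eg (2); capacity 2 + 5 + 2 = 9.

9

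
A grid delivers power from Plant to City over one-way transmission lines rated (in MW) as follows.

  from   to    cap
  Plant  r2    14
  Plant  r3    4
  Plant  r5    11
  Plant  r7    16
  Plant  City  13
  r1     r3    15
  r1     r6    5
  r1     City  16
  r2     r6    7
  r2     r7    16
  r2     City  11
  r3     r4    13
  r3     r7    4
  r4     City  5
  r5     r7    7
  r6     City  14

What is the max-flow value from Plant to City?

Augment Plant→City: bottleneck 13, flow now 13.
Augment Plant→r2→City: bottleneck 11, flow now 24.
Augment Plant→r2→r6→City: bottleneck 3, flow now 27.
Augment Plant→r3→r4→City: bottleneck 4, flow now 31.
No augmenting path remains; maximum flow = 31.
In the residual graph, reachable from Plant: {Plant, r5, r7}.
Min-cut edges: Plant→r2 (14), Plant→r3 (4), Plant→City (13); capacity 14 + 4 + 13 = 31.
This cut is saturated, so no flow can exceed 31.

31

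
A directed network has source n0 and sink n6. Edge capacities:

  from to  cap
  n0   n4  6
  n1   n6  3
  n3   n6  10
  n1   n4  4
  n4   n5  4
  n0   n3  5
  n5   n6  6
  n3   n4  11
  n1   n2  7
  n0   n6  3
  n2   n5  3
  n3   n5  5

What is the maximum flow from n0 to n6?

Augment n0→n6: bottleneck 3, flow now 3.
Augment n0→n3→n6: bottleneck 5, flow now 8.
Augment n0→n4→n5→n6: bottleneck 4, flow now 12.
No augmenting path remains; maximum flow = 12.
In the residual graph, reachable from n0: {n0, n4}.
Min-cut edges: n0→n3 (5), n0→n6 (3), n4→n5 (4); capacity 5 + 3 + 4 = 12.
This cut is saturated, so no flow can exceed 12.

12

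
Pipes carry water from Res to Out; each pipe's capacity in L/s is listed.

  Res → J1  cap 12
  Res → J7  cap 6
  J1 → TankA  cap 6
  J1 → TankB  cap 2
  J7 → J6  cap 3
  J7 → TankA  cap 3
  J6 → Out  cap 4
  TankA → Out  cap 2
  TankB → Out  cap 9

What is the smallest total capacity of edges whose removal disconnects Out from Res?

Augment Res→J1→TankA→Out: bottleneck 2, flow now 2.
Augment Res→J1→TankB→Out: bottleneck 2, flow now 4.
Augment Res→J7→J6→Out: bottleneck 3, flow now 7.
No augmenting path remains; maximum flow = 7.
By max-flow min-cut, the minimum cut capacity equals the max flow.
In the residual graph, reachable from Res: {Res, J1, J7, TankA}.
Min-cut edges: J1→TankB (2), J7→J6 (3), TankA→Out (2); capacity 2 + 3 + 2 = 7.

7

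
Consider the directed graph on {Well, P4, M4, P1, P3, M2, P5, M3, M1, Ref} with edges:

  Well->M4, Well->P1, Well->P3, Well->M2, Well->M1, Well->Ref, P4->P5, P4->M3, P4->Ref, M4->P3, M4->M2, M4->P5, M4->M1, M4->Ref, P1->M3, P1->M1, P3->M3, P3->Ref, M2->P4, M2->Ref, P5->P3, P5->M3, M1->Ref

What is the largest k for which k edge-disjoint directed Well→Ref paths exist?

5

Assign every edge capacity 1; by Menger, the answer equals the max flow.
Path Well→Ref (+1); total 1.
Path Well→M4→Ref (+1); total 2.
Path Well→P3→Ref (+1); total 3.
Path Well→M2→Ref (+1); total 4.
Path Well→M1→Ref (+1); total 5.
No residual Well→Ref path; max flow = 5.
Certifying cut of size 5: {M1→Ref, Well→M2, Well→M4, Well→P3, Well→Ref}.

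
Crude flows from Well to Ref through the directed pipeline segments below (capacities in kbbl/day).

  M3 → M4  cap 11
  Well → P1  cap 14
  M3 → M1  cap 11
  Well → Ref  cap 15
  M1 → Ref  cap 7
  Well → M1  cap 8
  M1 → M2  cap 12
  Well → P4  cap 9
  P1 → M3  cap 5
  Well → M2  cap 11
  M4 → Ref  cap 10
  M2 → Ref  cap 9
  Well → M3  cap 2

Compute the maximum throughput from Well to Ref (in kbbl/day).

38

Augment Well→Ref: bottleneck 15, flow now 15.
Augment Well→M1→Ref: bottleneck 7, flow now 22.
Augment Well→M2→Ref: bottleneck 9, flow now 31.
Augment Well→M3→M4→Ref: bottleneck 2, flow now 33.
Augment Well→P1→M3→M4→Ref: bottleneck 5, flow now 38.
No augmenting path remains; maximum flow = 38.
In the residual graph, reachable from Well: {Well, P1, P4, M1, M2}.
Min-cut edges: Well→M3 (2), Well→Ref (15), P1→M3 (5), M1→Ref (7), M2→Ref (9); capacity 2 + 15 + 5 + 7 + 9 = 38.
This cut is saturated, so no flow can exceed 38.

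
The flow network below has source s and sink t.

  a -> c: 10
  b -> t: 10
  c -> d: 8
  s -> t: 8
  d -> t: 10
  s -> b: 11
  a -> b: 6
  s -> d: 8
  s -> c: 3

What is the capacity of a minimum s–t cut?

28

Augment s→t: bottleneck 8, flow now 8.
Augment s→b→t: bottleneck 10, flow now 18.
Augment s→d→t: bottleneck 8, flow now 26.
Augment s→c→d→t: bottleneck 2, flow now 28.
No augmenting path remains; maximum flow = 28.
By max-flow min-cut, the minimum cut capacity equals the max flow.
In the residual graph, reachable from s: {s, b, c, d}.
Min-cut edges: s→t (8), b→t (10), d→t (10); capacity 8 + 10 + 10 = 28.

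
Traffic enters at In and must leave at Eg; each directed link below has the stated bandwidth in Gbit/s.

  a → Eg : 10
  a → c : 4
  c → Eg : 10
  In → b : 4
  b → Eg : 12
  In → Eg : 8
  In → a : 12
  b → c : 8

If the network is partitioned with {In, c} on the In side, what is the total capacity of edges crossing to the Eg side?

Edges leaving {In, c}: In→a (12), In→b (4), In→Eg (8), c→Eg (10).
Cut capacity = 12 + 4 + 8 + 10 = 34.

34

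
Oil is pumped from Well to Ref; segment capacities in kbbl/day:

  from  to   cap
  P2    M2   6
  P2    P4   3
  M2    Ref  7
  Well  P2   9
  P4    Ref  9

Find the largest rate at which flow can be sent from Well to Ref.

9

Augment Well→P2→P4→Ref: bottleneck 3, flow now 3.
Augment Well→P2→M2→Ref: bottleneck 6, flow now 9.
No augmenting path remains; maximum flow = 9.
In the residual graph, reachable from Well: {Well}.
Min-cut edges: Well→P2 (9); capacity 9 = 9.
This cut is saturated, so no flow can exceed 9.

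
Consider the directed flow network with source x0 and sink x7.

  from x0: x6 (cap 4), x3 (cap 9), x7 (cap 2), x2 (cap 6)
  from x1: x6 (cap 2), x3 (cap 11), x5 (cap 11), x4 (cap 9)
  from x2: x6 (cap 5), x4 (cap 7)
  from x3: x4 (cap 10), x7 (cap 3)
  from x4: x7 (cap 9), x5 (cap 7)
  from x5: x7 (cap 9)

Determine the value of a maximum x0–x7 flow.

17

Augment x0→x7: bottleneck 2, flow now 2.
Augment x0→x3→x7: bottleneck 3, flow now 5.
Augment x0→x2→x4→x7: bottleneck 6, flow now 11.
Augment x0→x3→x4→x7: bottleneck 3, flow now 14.
Augment x0→x3→x4→x5→x7: bottleneck 3, flow now 17.
No augmenting path remains; maximum flow = 17.
In the residual graph, reachable from x0: {x0, x6}.
Min-cut edges: x0→x2 (6), x0→x3 (9), x0→x7 (2); capacity 6 + 9 + 2 = 17.
This cut is saturated, so no flow can exceed 17.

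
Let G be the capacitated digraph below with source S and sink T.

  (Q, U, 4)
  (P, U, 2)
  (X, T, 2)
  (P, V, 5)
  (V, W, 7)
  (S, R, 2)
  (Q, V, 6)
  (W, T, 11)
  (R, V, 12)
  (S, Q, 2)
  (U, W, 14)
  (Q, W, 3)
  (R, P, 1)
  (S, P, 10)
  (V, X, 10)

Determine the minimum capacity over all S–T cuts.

11

Augment S→Q→W→T: bottleneck 2, flow now 2.
Augment S→P→U→W→T: bottleneck 2, flow now 4.
Augment S→P→V→W→T: bottleneck 5, flow now 9.
Augment S→R→V→W→T: bottleneck 2, flow now 11.
No augmenting path remains; maximum flow = 11.
By max-flow min-cut, the minimum cut capacity equals the max flow.
In the residual graph, reachable from S: {S, P}.
Min-cut edges: S→Q (2), S→R (2), P→U (2), P→V (5); capacity 2 + 2 + 2 + 5 = 11.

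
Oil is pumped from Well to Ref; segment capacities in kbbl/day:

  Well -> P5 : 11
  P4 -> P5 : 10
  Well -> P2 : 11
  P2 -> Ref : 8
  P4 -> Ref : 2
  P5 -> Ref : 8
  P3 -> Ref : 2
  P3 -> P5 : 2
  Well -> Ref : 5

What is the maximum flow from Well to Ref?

Augment Well→Ref: bottleneck 5, flow now 5.
Augment Well→P5→Ref: bottleneck 8, flow now 13.
Augment Well→P2→Ref: bottleneck 8, flow now 21.
No augmenting path remains; maximum flow = 21.
In the residual graph, reachable from Well: {Well, P5, P2}.
Min-cut edges: Well→Ref (5), P5→Ref (8), P2→Ref (8); capacity 5 + 8 + 8 = 21.
This cut is saturated, so no flow can exceed 21.

21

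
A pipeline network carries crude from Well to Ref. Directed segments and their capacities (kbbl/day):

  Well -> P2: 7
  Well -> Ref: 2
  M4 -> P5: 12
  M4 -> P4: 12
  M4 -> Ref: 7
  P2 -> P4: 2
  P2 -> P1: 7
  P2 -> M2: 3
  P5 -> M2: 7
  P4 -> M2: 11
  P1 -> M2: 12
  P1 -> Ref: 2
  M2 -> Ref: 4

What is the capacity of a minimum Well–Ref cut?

Augment Well→Ref: bottleneck 2, flow now 2.
Augment Well→P2→P1→Ref: bottleneck 2, flow now 4.
Augment Well→P2→M2→Ref: bottleneck 3, flow now 7.
Augment Well→P2→P4→M2→Ref: bottleneck 1, flow now 8.
No augmenting path remains; maximum flow = 8.
By max-flow min-cut, the minimum cut capacity equals the max flow.
In the residual graph, reachable from Well: {Well, P2, P4, P1, M2}.
Min-cut edges: Well→Ref (2), P1→Ref (2), M2→Ref (4); capacity 2 + 2 + 4 = 8.

8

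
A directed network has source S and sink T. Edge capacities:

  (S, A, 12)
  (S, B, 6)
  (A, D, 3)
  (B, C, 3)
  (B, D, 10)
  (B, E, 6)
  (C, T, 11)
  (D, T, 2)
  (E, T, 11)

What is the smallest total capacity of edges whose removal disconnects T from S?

Augment S→A→D→T: bottleneck 2, flow now 2.
Augment S→B→C→T: bottleneck 3, flow now 5.
Augment S→B→E→T: bottleneck 3, flow now 8.
No augmenting path remains; maximum flow = 8.
By max-flow min-cut, the minimum cut capacity equals the max flow.
In the residual graph, reachable from S: {S, A, D}.
Min-cut edges: S→B (6), D→T (2); capacity 6 + 2 = 8.

8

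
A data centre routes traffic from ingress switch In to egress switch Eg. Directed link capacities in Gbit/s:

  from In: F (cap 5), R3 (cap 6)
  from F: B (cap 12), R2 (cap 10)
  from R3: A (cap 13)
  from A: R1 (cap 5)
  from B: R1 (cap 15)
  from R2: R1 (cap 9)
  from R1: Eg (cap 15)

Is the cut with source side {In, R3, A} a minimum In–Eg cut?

Yes — it is a minimum cut (capacity 10).

Given cut capacity: 5 + 5 = 10.
Augment In→F→B→R1→Eg: bottleneck 5, flow now 5.
Augment In→R3→A→R1→Eg: bottleneck 5, flow now 10.
No augmenting path remains; maximum flow = 10.
Cut capacity 10 equals the max flow, so it is a minimum cut.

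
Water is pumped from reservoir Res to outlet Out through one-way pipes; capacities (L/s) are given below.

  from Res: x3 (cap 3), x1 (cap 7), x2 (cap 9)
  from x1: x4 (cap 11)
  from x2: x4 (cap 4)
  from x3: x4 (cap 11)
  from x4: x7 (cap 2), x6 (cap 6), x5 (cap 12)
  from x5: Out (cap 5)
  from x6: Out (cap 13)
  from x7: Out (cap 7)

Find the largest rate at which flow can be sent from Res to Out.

13

Augment Res→x1→x4→x5→Out: bottleneck 5, flow now 5.
Augment Res→x1→x4→x6→Out: bottleneck 2, flow now 7.
Augment Res→x2→x4→x6→Out: bottleneck 4, flow now 11.
Augment Res→x3→x4→x7→Out: bottleneck 2, flow now 13.
No augmenting path remains; maximum flow = 13.
In the residual graph, reachable from Res: {Res, x1, x2, x3, x4, x5}.
Min-cut edges: x4→x6 (6), x4→x7 (2), x5→Out (5); capacity 6 + 2 + 5 = 13.
This cut is saturated, so no flow can exceed 13.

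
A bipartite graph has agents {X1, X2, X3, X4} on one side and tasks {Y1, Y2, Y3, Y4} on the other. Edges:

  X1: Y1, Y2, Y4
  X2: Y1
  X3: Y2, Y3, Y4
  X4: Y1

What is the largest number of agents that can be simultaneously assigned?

Unit-capacity flow: source→left, listed edges, right→sink; max matching = max flow.
Augmenting path X1→Y1 (+1); matched 1.
Augmenting path X3→Y2 (+1); matched 2.
Augmenting path X2→Y1→X1→Y4 (+1); matched 3.
No augmenting path remains; maximum matching = 3.
König certificate: {X1, X3, Y1} is a vertex cover of size 3 (every listed pair touches it), so no matching can be larger.

3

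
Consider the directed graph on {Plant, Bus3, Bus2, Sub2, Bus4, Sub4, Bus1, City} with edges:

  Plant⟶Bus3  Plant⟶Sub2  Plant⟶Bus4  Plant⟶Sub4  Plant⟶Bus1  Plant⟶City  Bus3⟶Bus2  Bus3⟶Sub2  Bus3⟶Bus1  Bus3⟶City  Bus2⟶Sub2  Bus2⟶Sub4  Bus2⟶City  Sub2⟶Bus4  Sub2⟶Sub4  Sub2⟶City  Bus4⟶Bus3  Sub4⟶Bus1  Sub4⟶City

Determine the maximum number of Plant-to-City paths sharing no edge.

5

Assign every edge capacity 1; by Menger, the answer equals the max flow.
Path Plant→City (+1); total 1.
Path Plant→Bus3→City (+1); total 2.
Path Plant→Sub2→City (+1); total 3.
Path Plant→Sub4→City (+1); total 4.
Path Plant→Bus4→Bus3→Bus2→City (+1); total 5.
No residual Plant→City path; max flow = 5.
Certifying cut of size 5: {Plant→Bus3, Plant→Bus4, Plant→City, Plant→Sub2, Plant→Sub4}.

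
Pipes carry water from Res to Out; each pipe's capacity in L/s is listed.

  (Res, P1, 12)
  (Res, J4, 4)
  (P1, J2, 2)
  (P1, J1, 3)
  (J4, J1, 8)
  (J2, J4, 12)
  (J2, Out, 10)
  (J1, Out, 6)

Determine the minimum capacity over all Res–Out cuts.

8

Augment Res→P1→J2→Out: bottleneck 2, flow now 2.
Augment Res→P1→J1→Out: bottleneck 3, flow now 5.
Augment Res→J4→J1→Out: bottleneck 3, flow now 8.
No augmenting path remains; maximum flow = 8.
By max-flow min-cut, the minimum cut capacity equals the max flow.
In the residual graph, reachable from Res: {Res, P1, J4, J1}.
Min-cut edges: P1→J2 (2), J1→Out (6); capacity 2 + 6 = 8.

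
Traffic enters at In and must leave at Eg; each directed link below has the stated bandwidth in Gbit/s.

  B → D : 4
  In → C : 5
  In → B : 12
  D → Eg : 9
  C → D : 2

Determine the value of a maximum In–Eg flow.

Augment In→C→D→Eg: bottleneck 2, flow now 2.
Augment In→B→D→Eg: bottleneck 4, flow now 6.
No augmenting path remains; maximum flow = 6.
In the residual graph, reachable from In: {In, C, B}.
Min-cut edges: C→D (2), B→D (4); capacity 2 + 4 = 6.
This cut is saturated, so no flow can exceed 6.

6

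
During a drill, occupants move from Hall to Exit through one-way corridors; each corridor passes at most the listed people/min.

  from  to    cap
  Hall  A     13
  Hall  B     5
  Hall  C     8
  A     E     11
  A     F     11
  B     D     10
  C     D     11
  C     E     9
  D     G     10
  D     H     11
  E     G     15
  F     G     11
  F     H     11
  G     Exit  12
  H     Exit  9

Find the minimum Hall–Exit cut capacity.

21

Augment Hall→A→E→G→Exit: bottleneck 11, flow now 11.
Augment Hall→A→F→G→Exit: bottleneck 1, flow now 12.
Augment Hall→A→F→H→Exit: bottleneck 1, flow now 13.
Augment Hall→B→D→H→Exit: bottleneck 5, flow now 18.
Augment Hall→C→D→H→Exit: bottleneck 3, flow now 21.
No augmenting path remains; maximum flow = 21.
By max-flow min-cut, the minimum cut capacity equals the max flow.
In the residual graph, reachable from Hall: {Hall, A, B, C, D, E, F, G, H}.
Min-cut edges: G→Exit (12), H→Exit (9); capacity 12 + 9 = 21.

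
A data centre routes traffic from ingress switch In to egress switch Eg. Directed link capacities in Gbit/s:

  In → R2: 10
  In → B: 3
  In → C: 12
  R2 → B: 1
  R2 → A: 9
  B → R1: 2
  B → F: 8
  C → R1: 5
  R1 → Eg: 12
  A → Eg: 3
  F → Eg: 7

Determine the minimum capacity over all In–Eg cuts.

12

Augment In→R2→A→Eg: bottleneck 3, flow now 3.
Augment In→B→R1→Eg: bottleneck 2, flow now 5.
Augment In→B→F→Eg: bottleneck 1, flow now 6.
Augment In→C→R1→Eg: bottleneck 5, flow now 11.
Augment In→R2→B→F→Eg: bottleneck 1, flow now 12.
No augmenting path remains; maximum flow = 12.
By max-flow min-cut, the minimum cut capacity equals the max flow.
In the residual graph, reachable from In: {In, R2, C, A}.
Min-cut edges: In→B (3), R2→B (1), C→R1 (5), A→Eg (3); capacity 3 + 1 + 5 + 3 = 12.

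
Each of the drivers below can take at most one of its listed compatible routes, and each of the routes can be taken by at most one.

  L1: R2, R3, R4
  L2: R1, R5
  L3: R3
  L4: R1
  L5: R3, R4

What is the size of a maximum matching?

5

Unit-capacity flow: source→left, listed edges, right→sink; max matching = max flow.
Augmenting path L1→R2 (+1); matched 1.
Augmenting path L2→R1 (+1); matched 2.
Augmenting path L3→R3 (+1); matched 3.
Augmenting path L5→R4 (+1); matched 4.
Augmenting path L4→R1→L2→R5 (+1); matched 5.
No augmenting path remains; maximum matching = 5.
König certificate: {L1, L2, L3, L4, L5} is a vertex cover of size 5 (every listed pair touches it), so no matching can be larger.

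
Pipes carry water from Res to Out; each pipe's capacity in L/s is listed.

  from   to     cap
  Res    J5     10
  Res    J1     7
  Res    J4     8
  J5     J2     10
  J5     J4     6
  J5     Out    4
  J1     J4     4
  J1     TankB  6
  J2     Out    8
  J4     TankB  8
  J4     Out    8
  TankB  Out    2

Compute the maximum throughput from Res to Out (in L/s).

Augment Res→J5→Out: bottleneck 4, flow now 4.
Augment Res→J4→Out: bottleneck 8, flow now 12.
Augment Res→J5→J2→Out: bottleneck 6, flow now 18.
Augment Res→J1→TankB→Out: bottleneck 2, flow now 20.
No augmenting path remains; maximum flow = 20.
In the residual graph, reachable from Res: {Res, J1, J4, TankB}.
Min-cut edges: Res→J5 (10), J4→Out (8), TankB→Out (2); capacity 10 + 8 + 2 = 20.
This cut is saturated, so no flow can exceed 20.

20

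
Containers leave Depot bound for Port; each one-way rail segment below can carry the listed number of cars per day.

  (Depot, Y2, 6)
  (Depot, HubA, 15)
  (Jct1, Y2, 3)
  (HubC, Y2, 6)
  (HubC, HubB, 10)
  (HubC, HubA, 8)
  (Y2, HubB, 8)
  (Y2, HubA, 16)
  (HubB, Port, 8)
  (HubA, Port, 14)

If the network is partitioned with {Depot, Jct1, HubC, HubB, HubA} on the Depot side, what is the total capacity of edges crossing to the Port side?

Edges leaving {Depot, Jct1, HubC, HubB, HubA}: Depot→Y2 (6), Jct1→Y2 (3), HubC→Y2 (6), HubB→Port (8), HubA→Port (14).
Cut capacity = 6 + 3 + 6 + 8 + 14 = 37.

37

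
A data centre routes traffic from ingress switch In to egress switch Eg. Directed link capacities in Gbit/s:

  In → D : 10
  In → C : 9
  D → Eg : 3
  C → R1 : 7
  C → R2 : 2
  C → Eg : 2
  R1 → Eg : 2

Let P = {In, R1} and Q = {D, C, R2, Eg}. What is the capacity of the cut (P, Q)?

21

Edges leaving {In, R1}: In→D (10), In→C (9), R1→Eg (2).
Cut capacity = 10 + 9 + 2 = 21.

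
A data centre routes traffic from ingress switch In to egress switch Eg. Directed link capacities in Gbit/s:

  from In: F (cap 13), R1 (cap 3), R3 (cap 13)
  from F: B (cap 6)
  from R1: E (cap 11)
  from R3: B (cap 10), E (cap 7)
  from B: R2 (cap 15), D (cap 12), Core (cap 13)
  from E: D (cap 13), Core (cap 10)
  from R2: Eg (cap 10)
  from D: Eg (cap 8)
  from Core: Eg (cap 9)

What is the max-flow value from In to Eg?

22

Augment In→F→B→R2→Eg: bottleneck 6, flow now 6.
Augment In→R1→E→D→Eg: bottleneck 3, flow now 9.
Augment In→R3→B→R2→Eg: bottleneck 4, flow now 13.
Augment In→R3→B→D→Eg: bottleneck 5, flow now 18.
Augment In→R3→B→Core→Eg: bottleneck 1, flow now 19.
Augment In→R3→E→Core→Eg: bottleneck 3, flow now 22.
No augmenting path remains; maximum flow = 22.
In the residual graph, reachable from In: {In, F}.
Min-cut edges: In→R1 (3), In→R3 (13), F→B (6); capacity 3 + 13 + 6 = 22.
This cut is saturated, so no flow can exceed 22.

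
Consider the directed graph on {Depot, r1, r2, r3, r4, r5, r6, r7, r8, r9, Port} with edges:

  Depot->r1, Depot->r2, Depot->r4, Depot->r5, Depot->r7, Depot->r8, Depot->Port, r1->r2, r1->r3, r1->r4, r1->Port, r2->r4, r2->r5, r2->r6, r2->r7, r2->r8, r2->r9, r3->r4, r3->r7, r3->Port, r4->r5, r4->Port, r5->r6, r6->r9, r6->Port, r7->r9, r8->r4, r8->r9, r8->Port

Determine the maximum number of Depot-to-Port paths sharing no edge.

Assign every edge capacity 1; by Menger, the answer equals the max flow.
Path Depot→Port (+1); total 1.
Path Depot→r1→Port (+1); total 2.
Path Depot→r4→Port (+1); total 3.
Path Depot→r8→Port (+1); total 4.
Path Depot→r2→r6→Port (+1); total 5.
No residual Depot→Port path; max flow = 5.
Certifying cut of size 5: {Depot→Port, Depot→r1, r4→Port, r6→Port, r8→Port}.

5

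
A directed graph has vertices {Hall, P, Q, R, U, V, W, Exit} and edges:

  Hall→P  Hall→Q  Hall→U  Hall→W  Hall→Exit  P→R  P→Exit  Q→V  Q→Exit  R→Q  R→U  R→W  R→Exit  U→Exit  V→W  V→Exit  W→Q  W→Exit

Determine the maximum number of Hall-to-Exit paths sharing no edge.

Assign every edge capacity 1; by Menger, the answer equals the max flow.
Path Hall→Exit (+1); total 1.
Path Hall→P→Exit (+1); total 2.
Path Hall→Q→Exit (+1); total 3.
Path Hall→U→Exit (+1); total 4.
Path Hall→W→Exit (+1); total 5.
No residual Hall→Exit path; max flow = 5.
Certifying cut of size 5: {Hall→Exit, Hall→P, Hall→Q, Hall→U, Hall→W}.

5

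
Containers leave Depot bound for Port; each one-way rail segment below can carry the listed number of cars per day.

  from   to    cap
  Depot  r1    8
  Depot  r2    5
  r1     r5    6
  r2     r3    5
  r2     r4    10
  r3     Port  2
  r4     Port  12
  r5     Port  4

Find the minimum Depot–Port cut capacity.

9

Augment Depot→r1→r5→Port: bottleneck 4, flow now 4.
Augment Depot→r2→r3→Port: bottleneck 2, flow now 6.
Augment Depot→r2→r4→Port: bottleneck 3, flow now 9.
No augmenting path remains; maximum flow = 9.
By max-flow min-cut, the minimum cut capacity equals the max flow.
In the residual graph, reachable from Depot: {Depot, r1, r5}.
Min-cut edges: Depot→r2 (5), r5→Port (4); capacity 5 + 4 = 9.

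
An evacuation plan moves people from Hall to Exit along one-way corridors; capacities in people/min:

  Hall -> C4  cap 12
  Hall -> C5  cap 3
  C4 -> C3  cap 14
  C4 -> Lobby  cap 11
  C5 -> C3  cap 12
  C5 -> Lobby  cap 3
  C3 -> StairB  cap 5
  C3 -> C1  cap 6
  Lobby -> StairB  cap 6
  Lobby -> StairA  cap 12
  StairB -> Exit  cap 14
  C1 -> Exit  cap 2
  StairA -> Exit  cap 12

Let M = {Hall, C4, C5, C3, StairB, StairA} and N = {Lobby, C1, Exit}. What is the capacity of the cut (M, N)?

Edges leaving {Hall, C4, C5, C3, StairB, StairA}: C4→Lobby (11), C5→Lobby (3), C3→C1 (6), StairB→Exit (14), StairA→Exit (12).
Cut capacity = 11 + 3 + 6 + 14 + 12 = 46.

46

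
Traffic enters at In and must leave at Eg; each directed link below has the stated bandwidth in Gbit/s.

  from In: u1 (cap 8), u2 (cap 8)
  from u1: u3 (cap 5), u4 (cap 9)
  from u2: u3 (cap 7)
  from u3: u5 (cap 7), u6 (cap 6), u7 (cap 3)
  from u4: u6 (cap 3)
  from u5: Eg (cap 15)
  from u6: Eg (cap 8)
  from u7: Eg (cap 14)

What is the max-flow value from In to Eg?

15

Augment In→u1→u3→u5→Eg: bottleneck 5, flow now 5.
Augment In→u1→u4→u6→Eg: bottleneck 3, flow now 8.
Augment In→u2→u3→u5→Eg: bottleneck 2, flow now 10.
Augment In→u2→u3→u6→Eg: bottleneck 5, flow now 15.
No augmenting path remains; maximum flow = 15.
In the residual graph, reachable from In: {In, u2}.
Min-cut edges: In→u1 (8), u2→u3 (7); capacity 8 + 7 = 15.
This cut is saturated, so no flow can exceed 15.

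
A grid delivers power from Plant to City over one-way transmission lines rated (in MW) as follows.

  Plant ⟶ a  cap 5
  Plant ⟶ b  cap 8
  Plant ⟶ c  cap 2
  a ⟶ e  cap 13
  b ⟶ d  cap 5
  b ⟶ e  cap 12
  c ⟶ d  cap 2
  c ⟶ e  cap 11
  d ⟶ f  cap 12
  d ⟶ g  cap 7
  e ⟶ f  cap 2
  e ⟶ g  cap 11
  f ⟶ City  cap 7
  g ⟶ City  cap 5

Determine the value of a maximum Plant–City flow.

12

Augment Plant→a→e→f→City: bottleneck 2, flow now 2.
Augment Plant→a→e→g→City: bottleneck 3, flow now 5.
Augment Plant→b→d→f→City: bottleneck 5, flow now 10.
Augment Plant→b→e→g→City: bottleneck 2, flow now 12.
No augmenting path remains; maximum flow = 12.
In the residual graph, reachable from Plant: {Plant, a, b, c, d, e, f, g}.
Min-cut edges: f→City (7), g→City (5); capacity 7 + 5 = 12.
This cut is saturated, so no flow can exceed 12.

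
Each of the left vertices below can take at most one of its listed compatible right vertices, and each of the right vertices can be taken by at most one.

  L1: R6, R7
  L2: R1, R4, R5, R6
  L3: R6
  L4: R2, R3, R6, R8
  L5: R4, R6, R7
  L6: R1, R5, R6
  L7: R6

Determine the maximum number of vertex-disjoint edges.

6

Unit-capacity flow: source→left, listed edges, right→sink; max matching = max flow.
Augmenting path L1→R6 (+1); matched 1.
Augmenting path L2→R1 (+1); matched 2.
Augmenting path L4→R2 (+1); matched 3.
Augmenting path L5→R4 (+1); matched 4.
Augmenting path L6→R5 (+1); matched 5.
Augmenting path L3→R6→L1→R7 (+1); matched 6.
No augmenting path remains; maximum matching = 6.
König certificate: {L1, L2, L4, L5, L6, R6} is a vertex cover of size 6 (every listed pair touches it), so no matching can be larger.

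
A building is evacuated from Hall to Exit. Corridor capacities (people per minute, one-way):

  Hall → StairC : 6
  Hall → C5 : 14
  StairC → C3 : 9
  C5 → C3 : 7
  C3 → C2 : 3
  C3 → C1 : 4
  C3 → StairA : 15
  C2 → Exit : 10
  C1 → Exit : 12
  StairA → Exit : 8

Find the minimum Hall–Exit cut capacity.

Augment Hall→StairC→C3→C2→Exit: bottleneck 3, flow now 3.
Augment Hall→StairC→C3→C1→Exit: bottleneck 3, flow now 6.
Augment Hall→C5→C3→C1→Exit: bottleneck 1, flow now 7.
Augment Hall→C5→C3→StairA→Exit: bottleneck 6, flow now 13.
No augmenting path remains; maximum flow = 13.
By max-flow min-cut, the minimum cut capacity equals the max flow.
In the residual graph, reachable from Hall: {Hall, C5}.
Min-cut edges: Hall→StairC (6), C5→C3 (7); capacity 6 + 7 = 13.

13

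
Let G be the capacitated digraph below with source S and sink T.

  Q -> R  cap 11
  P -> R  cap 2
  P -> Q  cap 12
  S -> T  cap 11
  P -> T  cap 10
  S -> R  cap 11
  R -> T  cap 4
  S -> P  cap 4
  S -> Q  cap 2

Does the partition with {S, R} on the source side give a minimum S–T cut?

Given cut capacity: 4 + 2 + 11 + 4 = 21.
Augment S→T: bottleneck 11, flow now 11.
Augment S→P→T: bottleneck 4, flow now 15.
Augment S→R→T: bottleneck 4, flow now 19.
No augmenting path remains; maximum flow = 19.
In the residual graph, reachable from S: {S, Q, R}.
Min-cut edges: S→P (4), S→T (11), R→T (4); capacity 4 + 11 + 4 = 19.
Cut capacity 21 exceeds the max flow 19, so it is not minimum.

No — its capacity is 21, but the minimum cut has capacity 19.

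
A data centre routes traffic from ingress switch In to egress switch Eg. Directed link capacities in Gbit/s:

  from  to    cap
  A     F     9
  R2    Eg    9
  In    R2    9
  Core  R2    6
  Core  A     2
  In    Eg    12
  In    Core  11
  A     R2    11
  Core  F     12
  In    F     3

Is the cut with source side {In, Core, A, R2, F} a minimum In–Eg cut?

Given cut capacity: 12 + 9 = 21.
Augment In→Eg: bottleneck 12, flow now 12.
Augment In→R2→Eg: bottleneck 9, flow now 21.
No augmenting path remains; maximum flow = 21.
Cut capacity 21 equals the max flow, so it is a minimum cut.

Yes — it is a minimum cut (capacity 21).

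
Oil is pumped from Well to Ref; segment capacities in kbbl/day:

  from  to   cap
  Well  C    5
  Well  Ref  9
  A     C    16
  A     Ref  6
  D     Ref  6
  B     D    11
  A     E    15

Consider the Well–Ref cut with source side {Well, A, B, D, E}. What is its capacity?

Edges leaving {Well, A, B, D, E}: Well→C (5), Well→Ref (9), A→C (16), A→Ref (6), D→Ref (6).
Cut capacity = 5 + 9 + 16 + 6 + 6 = 42.

42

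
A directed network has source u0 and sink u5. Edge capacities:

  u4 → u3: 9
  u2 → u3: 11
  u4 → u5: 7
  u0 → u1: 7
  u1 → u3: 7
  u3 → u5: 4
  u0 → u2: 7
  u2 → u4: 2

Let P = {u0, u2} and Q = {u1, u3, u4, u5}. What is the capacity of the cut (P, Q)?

20

Edges leaving {u0, u2}: u0→u1 (7), u2→u3 (11), u2→u4 (2).
Cut capacity = 7 + 11 + 2 = 20.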